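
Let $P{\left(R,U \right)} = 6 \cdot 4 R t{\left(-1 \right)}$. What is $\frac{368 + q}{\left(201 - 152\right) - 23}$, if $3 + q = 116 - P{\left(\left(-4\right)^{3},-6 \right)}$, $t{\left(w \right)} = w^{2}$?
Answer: $\frac{2017}{26} \approx 77.577$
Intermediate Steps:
$P{\left(R,U \right)} = 24 R$ ($P{\left(R,U \right)} = 6 \cdot 4 R \left(-1\right)^{2} = 24 R 1 = 24 R$)
$q = 1649$ ($q = -3 - \left(-116 + 24 \left(-4\right)^{3}\right) = -3 - \left(-116 + 24 \left(-64\right)\right) = -3 + \left(116 - -1536\right) = -3 + \left(116 + 1536\right) = -3 + 1652 = 1649$)
$\frac{368 + q}{\left(201 - 152\right) - 23} = \frac{368 + 1649}{\left(201 - 152\right) - 23} = \frac{2017}{\left(201 - 152\right) - 23} = \frac{2017}{49 - 23} = \frac{2017}{26}$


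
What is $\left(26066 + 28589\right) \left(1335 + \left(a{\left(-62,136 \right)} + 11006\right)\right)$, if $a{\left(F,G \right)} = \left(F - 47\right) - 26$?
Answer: $667118930$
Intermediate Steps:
$a{\left(F,G \right)} = -73 + F$ ($a{\left(F,G \right)} = \left(-47 + F\right) - 26 = -73 + F$)
$\left(26066 + 28589\right) \left(1335 + \left(a{\left(-62,136 \right)} + 11006\right)\right) = \left(26066 + 28589\right) \left(1335 + \left(\left(-73 - 62\right) + 11006\right)\right) = 54655 \left(1335 + \left(-135 + 11006\right)\right) = 54655 \left(1335 + 10871\right) = 54655 \cdot 12206 = 667118930$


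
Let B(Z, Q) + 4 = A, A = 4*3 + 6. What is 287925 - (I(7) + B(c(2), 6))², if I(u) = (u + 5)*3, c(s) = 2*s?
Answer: 285425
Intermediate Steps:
I(u) = 15 + 3*u (I(u) = (5 + u)*3 = 15 + 3*u)
A = 18 (A = 12 + 6 = 18)
B(Z, Q) = 14 (B(Z, Q) = -4 + 18 = 14)
287925 - (I(7) + B(c(2), 6))² = 287925 - ((15 + 3*7) + 14)² = 287925 - ((15 + 21) + 14)² = 287925 - (36 + 14)² = 287925 - 1*50² = 287925 - 1*2500 = 287925 - 2500 = 285425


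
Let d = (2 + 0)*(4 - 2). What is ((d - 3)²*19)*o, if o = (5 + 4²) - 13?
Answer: 152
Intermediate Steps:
d = 4 (d = 2*2 = 4)
o = 8 (o = (5 + 16) - 13 = 21 - 13 = 8)
((d - 3)²*19)*o = ((4 - 3)²*19)*8 = (1²*19)*8 = (1*19)*8 = 19*8 = 152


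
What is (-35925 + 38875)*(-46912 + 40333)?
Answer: -19408050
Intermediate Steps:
(-35925 + 38875)*(-46912 + 40333) = 2950*(-6579) = -19408050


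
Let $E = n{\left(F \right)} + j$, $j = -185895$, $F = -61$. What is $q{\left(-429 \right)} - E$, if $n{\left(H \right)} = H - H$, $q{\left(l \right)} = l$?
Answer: $185466$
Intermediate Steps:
$n{\left(H \right)} = 0$
$E = -185895$ ($E = 0 - 185895 = -185895$)
$q{\left(-429 \right)} - E = -429 - -185895 = -429 + 185895 = 185466$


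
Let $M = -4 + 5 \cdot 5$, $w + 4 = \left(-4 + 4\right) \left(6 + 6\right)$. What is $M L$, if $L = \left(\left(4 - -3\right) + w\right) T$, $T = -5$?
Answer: $-315$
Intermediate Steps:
$w = -4$ ($w = -4 + \left(-4 + 4\right) \left(6 + 6\right) = -4 + 0 \cdot 12 = -4 + 0 = -4$)
$L = -15$ ($L = \left(\left(4 - -3\right) - 4\right) \left(-5\right) = \left(\left(4 + 3\right) - 4\right) \left(-5\right) = \left(7 - 4\right) \left(-5\right) = 3 \left(-5\right) = -15$)
$M = 21$ ($M = -4 + 25 = 21$)
$M L = 21 \left(-15\right) = -315$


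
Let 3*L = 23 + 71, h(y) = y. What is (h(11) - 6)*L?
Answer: 470/3 ≈ 156.67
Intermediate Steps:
L = 94/3 (L = (23 + 71)/3 = (1/3)*94 = 94/3 ≈ 31.333)
(h(11) - 6)*L = (11 - 6)*(94/3) = 5*(94/3) = 470/3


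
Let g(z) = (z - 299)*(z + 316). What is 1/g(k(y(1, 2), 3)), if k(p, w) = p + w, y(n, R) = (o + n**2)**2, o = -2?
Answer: -1/94400 ≈ -1.0593e-5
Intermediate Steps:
y(n, R) = (-2 + n**2)**2
g(z) = (-299 + z)*(316 + z)
1/g(k(y(1, 2), 3)) = 1/(-94484 + ((-2 + 1**2)**2 + 3)**2 + 17*((-2 + 1**2)**2 + 3)) = 1/(-94484 + ((-2 + 1)**2 + 3)**2 + 17*((-2 + 1)**2 + 3)) = 1/(-94484 + ((-1)**2 + 3)**2 + 17*((-1)**2 + 3)) = 1/(-94484 + (1 + 3)**2 + 17*(1 + 3)) = 1/(-94484 + 4**2 + 17*4) = 1/(-94484 + 16 + 68) = 1/(-94400) = -1/94400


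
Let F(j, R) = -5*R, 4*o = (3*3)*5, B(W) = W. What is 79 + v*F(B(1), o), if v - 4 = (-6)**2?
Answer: -2171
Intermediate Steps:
o = 45/4 (o = ((3*3)*5)/4 = (9*5)/4 = (1/4)*45 = 45/4 ≈ 11.250)
v = 40 (v = 4 + (-6)**2 = 4 + 36 = 40)
79 + v*F(B(1), o) = 79 + 40*(-5*45/4) = 79 + 40*(-225/4) = 79 - 2250 = -2171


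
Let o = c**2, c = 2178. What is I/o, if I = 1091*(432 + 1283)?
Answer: 1871065/4743684 ≈ 0.39443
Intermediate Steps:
I = 1871065 (I = 1091*1715 = 1871065)
o = 4743684 (o = 2178**2 = 4743684)
I/o = 1871065/4743684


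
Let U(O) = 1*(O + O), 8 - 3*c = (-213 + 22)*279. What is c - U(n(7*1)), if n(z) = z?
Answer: 53255/3 ≈ 17752.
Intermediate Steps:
c = 53297/3 (c = 8/3 - (-213 + 22)*279/3 = 8/3 - (-191)*279/3 = 8/3 - 1/3*(-53289) = 8/3 + 17763 = 53297/3 ≈ 17766.)
U(O) = 2*O (U(O) = 1*(2*O) = 2*O)
c - U(n(7*1)) = 53297/3 - 2*7*1 = 53297/3 - 2*7 = 53297/3 - 1*14 = 53297/3 - 14 = 53255/3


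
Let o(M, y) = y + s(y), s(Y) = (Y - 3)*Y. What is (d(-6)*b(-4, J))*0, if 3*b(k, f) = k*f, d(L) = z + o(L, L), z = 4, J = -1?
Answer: 0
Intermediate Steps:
s(Y) = Y*(-3 + Y) (s(Y) = (-3 + Y)*Y = Y*(-3 + Y))
o(M, y) = y + y*(-3 + y)
d(L) = 4 + L*(-2 + L)
b(k, f) = f*k/3 (b(k, f) = (k*f)/3 = (f*k)/3 = f*k/3)
(d(-6)*b(-4, J))*0 = ((4 - 6 - 6*(-3 - 6))*((⅓)*(-1)*(-4)))*0 = ((4 - 6 - 6*(-9))*(4/3))*0 = ((4 - 6 + 54)*(4/3))*0 = (52*(4/3))*0 = (208/3)*0 = 0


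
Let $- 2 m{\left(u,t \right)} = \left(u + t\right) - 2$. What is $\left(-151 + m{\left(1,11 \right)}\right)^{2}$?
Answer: $24336$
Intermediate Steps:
$m{\left(u,t \right)} = 1 - \frac{t}{2} - \frac{u}{2}$ ($m{\left(u,t \right)} = - \frac{\left(u + t\right) - 2}{2} = - \frac{\left(t + u\right) - 2}{2} = - \frac{-2 + t + u}{2} = 1 - \frac{t}{2} - \frac{u}{2}$)
$\left(-151 + m{\left(1,11 \right)}\right)^{2} = \left(-151 - 5\right)^{2} = \left(-156\right)^{2} = 24336$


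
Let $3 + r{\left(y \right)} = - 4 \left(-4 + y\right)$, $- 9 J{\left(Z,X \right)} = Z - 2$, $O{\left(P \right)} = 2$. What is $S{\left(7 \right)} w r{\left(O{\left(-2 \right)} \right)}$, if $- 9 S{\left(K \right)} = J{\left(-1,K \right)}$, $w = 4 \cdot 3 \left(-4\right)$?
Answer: $\frac{80}{9} \approx 8.8889$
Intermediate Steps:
$J{\left(Z,X \right)} = \frac{2}{9} - \frac{Z}{9}$ ($J{\left(Z,X \right)} = - \frac{Z - 2}{9} = - \frac{-2 + Z}{9} = \frac{2}{9} - \frac{Z}{9}$)
$w = -48$ ($w = 12 \left(-4\right) = -48$)
$S{\left(K \right)} = - \frac{1}{27}$ ($S{\left(K \right)} = - \frac{\frac{2}{9} - - \frac{1}{9}}{9} = - \frac{\frac{2}{9} + \frac{1}{9}}{9} = \left(- \frac{1}{9}\right) \frac{1}{3} = - \frac{1}{27}$)
$r{\left(y \right)} = 13 - 4 y$ ($r{\left(y \right)} = -3 - 4 \left(-4 + y\right) = -3 - \left(-16 + 4 y\right) = 13 - 4 y$)
$S{\left(7 \right)} w r{\left(O{\left(-2 \right)} \right)} = \left(- \frac{1}{27}\right) \left(-48\right) \left(13 - 8\right) = \frac{16 \left(13 - 8\right)}{9} = \frac{16}{9} \cdot 5 = \frac{80}{9}$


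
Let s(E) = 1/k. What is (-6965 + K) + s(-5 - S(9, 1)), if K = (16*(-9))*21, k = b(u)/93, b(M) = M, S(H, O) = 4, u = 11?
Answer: -109786/11 ≈ -9980.5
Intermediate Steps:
k = 11/93 ≈ 0.11828
K = -3024 (K = -144*21 = -3024)
s(E) = 93/11 (s(E) = 1/(11/93) = 93/11)
(-6965 + K) + s(-5 - S(9, 1)) = (-6965 - 3024) + 93/11 = -9989 + 93/11 = -109786/11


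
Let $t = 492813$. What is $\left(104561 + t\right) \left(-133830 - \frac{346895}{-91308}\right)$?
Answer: $- \frac{3649776747695815}{45654} \approx -7.9944 \cdot 10^{10}$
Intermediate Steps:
$\left(104561 + t\right) \left(-133830 - \frac{346895}{-91308}\right) = \left(104561 + 492813\right) \left(-133830 - \frac{346895}{-91308}\right) = 597374 \left(-133830 - - \frac{346895}{91308}\right) = 597374 \left(-133830 + \frac{346895}{91308}\right) = 597374 \left(- \frac{12219402745}{91308}\right) = - \frac{3649776747695815}{45654}$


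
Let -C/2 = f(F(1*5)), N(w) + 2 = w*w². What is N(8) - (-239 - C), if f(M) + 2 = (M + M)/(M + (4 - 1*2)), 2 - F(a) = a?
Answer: 741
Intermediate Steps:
F(a) = 2 - a
N(w) = -2 + w³ (N(w) = -2 + w*w² = -2 + w³)
f(M) = -2 + 2*M/(2 + M) (f(M) = -2 + (M + M)/(M + (4 - 1*2)) = -2 + (2*M)/(M + (4 - 2)) = -2 + (2*M)/(M + 2) = -2 + (2*M)/(2 + M) = -2 + 2*M/(2 + M))
C = -8 (C = -(-8)/(2 + (2 - 5)) = -(-8)/(2 - 3) = -(-8)/(-1) = -(-8)*(-1) = -2*4 = -8)
N(8) - (-239 - C) = (-2 + 8³) - (-239 - 1*(-8)) = (-2 + 512) - (-239 + 8) = 510 - 1*(-231) = 510 + 231 = 741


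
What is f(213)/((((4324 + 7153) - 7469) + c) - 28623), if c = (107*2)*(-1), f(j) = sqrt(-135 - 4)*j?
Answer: -213*I*sqrt(139)/24829 ≈ -0.10114*I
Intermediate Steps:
f(j) = I*j*sqrt(139) (f(j) = sqrt(-139)*j = (I*sqrt(139))*j = I*j*sqrt(139))
c = -214 (c = 214*(-1) = -214)
f(213)/((((4324 + 7153) - 7469) + c) - 28623) = (I*213*sqrt(139))/((((4324 + 7153) - 7469) - 214) - 28623) = (213*I*sqrt(139))/(((11477 - 7469) - 214) - 28623) = (213*I*sqrt(139))/((4008 - 214) - 28623) = (213*I*sqrt(139))/(3794 - 28623) = (213*I*sqrt(139))/(-24829) = (213*I*sqrt(139))*(-1/24829) = -213*I*sqrt(139)/24829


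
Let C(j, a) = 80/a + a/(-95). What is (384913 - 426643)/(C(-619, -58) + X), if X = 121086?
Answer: -19161025/55598302 ≈ -0.34463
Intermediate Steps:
C(j, a) = 80/a - a/95 (C(j, a) = 80/a + a*(-1/95) = 80/a - a/95)
(384913 - 426643)/(C(-619, -58) + X) = (384913 - 426643)/((80/(-58) - 1/95*(-58)) + 121086) = -41730/((80*(-1/58) + 58/95) + 121086) = -41730/((-40/29 + 58/95) + 121086) = -41730/(-2118/2755 + 121086) = -41730/333589812/2755 = -41730*2755/333589812 = -19161025/55598302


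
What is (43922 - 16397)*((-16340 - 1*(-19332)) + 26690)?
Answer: 816997050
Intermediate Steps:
(43922 - 16397)*((-16340 - 1*(-19332)) + 26690) = 27525*((-16340 + 19332) + 26690) = 27525*(2992 + 26690) = 27525*29682 = 816997050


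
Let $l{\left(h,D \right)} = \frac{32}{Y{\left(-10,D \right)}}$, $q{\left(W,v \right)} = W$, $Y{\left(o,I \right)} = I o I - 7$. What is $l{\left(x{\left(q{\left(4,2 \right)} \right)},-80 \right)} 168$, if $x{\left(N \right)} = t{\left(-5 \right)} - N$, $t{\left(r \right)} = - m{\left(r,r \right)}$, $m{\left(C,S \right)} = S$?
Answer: $- \frac{5376}{64007} \approx -0.083991$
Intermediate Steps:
$Y{\left(o,I \right)} = -7 + o I^{2}$ ($Y{\left(o,I \right)} = o I^{2} - 7 = -7 + o I^{2}$)
$t{\left(r \right)} = - r$
$x{\left(N \right)} = 5 - N$ ($x{\left(N \right)} = \left(-1\right) \left(-5\right) - N = 5 - N$)
$l{\left(h,D \right)} = \frac{32}{-7 - 10 D^{2}}$
$l{\left(x{\left(q{\left(4,2 \right)} \right)},-80 \right)} 168 = - \frac{32}{7 + 10 \left(-80\right)^{2}} \cdot 168 = - \frac{32}{7 + 10 \cdot 6400} \cdot 168 = - \frac{32}{7 + 64000} \cdot 168 = - \frac{32}{64007} \cdot 168 = \left(-32\right) \frac{1}{64007} \cdot 168 = \left(- \frac{32}{64007}\right) 168 = - \frac{5376}{64007}$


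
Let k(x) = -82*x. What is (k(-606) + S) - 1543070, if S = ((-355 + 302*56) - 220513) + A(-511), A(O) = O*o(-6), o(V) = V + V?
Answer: -1691202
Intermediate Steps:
o(V) = 2*V
A(O) = -12*O (A(O) = O*(2*(-6)) = O*(-12) = -12*O)
S = -197824 (S = ((-355 + 302*56) - 220513) - 12*(-511) = ((-355 + 16912) - 220513) + 6132 = (16557 - 220513) + 6132 = -203956 + 6132 = -197824)
(k(-606) + S) - 1543070 = (-82*(-606) - 197824) - 1543070 = (49692 - 197824) - 1543070 = -148132 - 1543070 = -1691202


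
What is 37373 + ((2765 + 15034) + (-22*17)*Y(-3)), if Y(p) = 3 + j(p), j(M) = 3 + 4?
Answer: 51432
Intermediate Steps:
j(M) = 7
Y(p) = 10 (Y(p) = 3 + 7 = 10)
37373 + ((2765 + 15034) + (-22*17)*Y(-3)) = 37373 + ((2765 + 15034) - 22*17*10) = 37373 + (17799 - 374*10) = 37373 + (17799 - 3740) = 37373 + 14059 = 51432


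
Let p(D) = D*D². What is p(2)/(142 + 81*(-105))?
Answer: -8/8363 ≈ -0.00095659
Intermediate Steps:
p(D) = D³
p(2)/(142 + 81*(-105)) = 2³/(142 + 81*(-105)) = 8/(142 - 8505) = 8/(-8363) = 8*(-1/8363) = -8/8363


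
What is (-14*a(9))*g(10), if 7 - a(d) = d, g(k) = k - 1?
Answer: 252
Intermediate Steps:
g(k) = -1 + k
a(d) = 7 - d
(-14*a(9))*g(10) = (-14*(7 - 1*9))*(-1 + 10) = -14*(7 - 9)*9 = -14*(-2)*9 = 28*9 = 252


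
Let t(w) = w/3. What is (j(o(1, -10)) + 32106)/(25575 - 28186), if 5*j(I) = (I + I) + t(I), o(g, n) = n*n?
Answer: -96458/7833 ≈ -12.314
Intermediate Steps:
o(g, n) = n**2
t(w) = w/3 (t(w) = w*(1/3) = w/3)
j(I) = 7*I/15 (j(I) = ((I + I) + I/3)/5 = (2*I + I/3)/5 = (7*I/3)/5 = 7*I/15)
(j(o(1, -10)) + 32106)/(25575 - 28186) = ((7/15)*(-10)**2 + 32106)/(25575 - 28186) = ((7/15)*100 + 32106)/(-2611) = (140/3 + 32106)*(-1/2611) = (96458/3)*(-1/2611) = -96458/7833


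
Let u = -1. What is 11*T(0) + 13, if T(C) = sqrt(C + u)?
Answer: 13 + 11*I ≈ 13.0 + 11.0*I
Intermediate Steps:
T(C) = sqrt(-1 + C) (T(C) = sqrt(C - 1) = sqrt(-1 + C))
11*T(0) + 13 = 11*sqrt(-1 + 0) + 13 = 11*sqrt(-1) + 13 = 11*I + 13 = 13 + 11*I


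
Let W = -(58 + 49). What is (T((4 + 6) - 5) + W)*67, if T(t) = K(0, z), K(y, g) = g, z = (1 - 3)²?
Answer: -6901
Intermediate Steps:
z = 4 (z = (-2)² = 4)
T(t) = 4
W = -107 (W = -1*107 = -107)
(T((4 + 6) - 5) + W)*67 = (4 - 107)*67 = -103*67 = -6901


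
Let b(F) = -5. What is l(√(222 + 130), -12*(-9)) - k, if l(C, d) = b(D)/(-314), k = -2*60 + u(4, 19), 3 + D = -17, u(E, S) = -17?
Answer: 43023/314 ≈ 137.02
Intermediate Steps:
D = -20 (D = -3 - 17 = -20)
k = -137 (k = -2*60 - 17 = -120 - 17 = -137)
l(C, d) = 5/314 (l(C, d) = -5/(-314) = -5*(-1/314) = 5/314)
l(√(222 + 130), -12*(-9)) - k = 5/314 - 1*(-137) = 5/314 + 137 = 43023/314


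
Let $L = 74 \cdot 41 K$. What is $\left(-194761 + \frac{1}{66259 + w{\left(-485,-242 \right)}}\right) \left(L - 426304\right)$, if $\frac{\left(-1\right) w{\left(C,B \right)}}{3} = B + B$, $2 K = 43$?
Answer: $\frac{4761636492001110}{67711} \approx 7.0323 \cdot 10^{10}$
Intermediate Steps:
$K = \frac{43}{2}$ ($K = \frac{1}{2} \cdot 43 = \frac{43}{2} \approx 21.5$)
$w{\left(C,B \right)} = - 6 B$ ($w{\left(C,B \right)} = - 3 \left(B + B\right) = - 3 \cdot 2 B = - 6 B$)
$L = 65231$ ($L = 74 \cdot 41 \cdot \frac{43}{2} = 3034 \cdot \frac{43}{2} = 65231$)
$\left(-194761 + \frac{1}{66259 + w{\left(-485,-242 \right)}}\right) \left(L - 426304\right) = \left(-194761 + \frac{1}{66259 - -1452}\right) \left(65231 - 426304\right) = \left(-194761 + \frac{1}{66259 + 1452}\right) \left(-361073\right) = \left(-194761 + \frac{1}{67711}\right) \left(-361073\right) = \left(- \frac{13187462070}{67711}\right) \left(-361073\right) = \frac{4761636492001110}{67711}$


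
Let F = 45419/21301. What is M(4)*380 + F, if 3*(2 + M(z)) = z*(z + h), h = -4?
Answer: -16143341/21301 ≈ -757.87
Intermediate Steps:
F = 45419/21301 (F = 45419*(1/21301) = 45419/21301 ≈ 2.1322)
M(z) = -2 + z*(-4 + z)/3 (M(z) = -2 + (z*(z - 4))/3 = -2 + (z*(-4 + z))/3 = -2 + z*(-4 + z)/3)
M(4)*380 + F = (-2 - 4/3*4 + (⅓)*4²)*380 + 45419/21301 = (-2 - 16/3 + (⅓)*16)*380 + 45419/21301 = (-2 - 16/3 + 16/3)*380 + 45419/21301 = -2*380 + 45419/21301 = -760 + 45419/21301 = -16143341/21301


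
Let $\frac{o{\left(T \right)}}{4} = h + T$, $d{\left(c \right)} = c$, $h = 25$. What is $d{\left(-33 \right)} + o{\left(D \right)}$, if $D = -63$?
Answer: $-185$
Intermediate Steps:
$o{\left(T \right)} = 100 + 4 T$ ($o{\left(T \right)} = 4 \left(25 + T\right) = 100 + 4 T$)
$d{\left(-33 \right)} + o{\left(D \right)} = -33 + \left(100 + 4 \left(-63\right)\right) = -33 + \left(100 - 252\right) = -33 - 152 = -185$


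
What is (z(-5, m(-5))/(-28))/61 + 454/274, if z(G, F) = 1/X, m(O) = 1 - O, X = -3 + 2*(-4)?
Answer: 4265013/2573956 ≈ 1.6570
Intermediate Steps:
X = -11 (X = -3 - 8 = -11)
z(G, F) = -1/11 (z(G, F) = 1/(-11) = -1/11)
(z(-5, m(-5))/(-28))/61 + 454/274 = -1/11/(-28)/61 + 454/274 = -1/11*(-1/28)*(1/61) + 454*(1/274) = (1/308)*(1/61) + 227/137 = 1/18788 + 227/137 = 4265013/2573956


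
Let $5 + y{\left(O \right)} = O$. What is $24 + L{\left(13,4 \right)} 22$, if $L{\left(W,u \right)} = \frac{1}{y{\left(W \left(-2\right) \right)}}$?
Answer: $\frac{722}{31} \approx 23.29$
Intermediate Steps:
$y{\left(O \right)} = -5 + O$
$L{\left(W,u \right)} = \frac{1}{-5 - 2 W}$ ($L{\left(W,u \right)} = \frac{1}{-5 + W \left(-2\right)} = \frac{1}{-5 - 2 W}$)
$24 + L{\left(13,4 \right)} 22 = 24 + - \frac{1}{5 + 2 \cdot 13} \cdot 22 = 24 + - \frac{1}{5 + 26} \cdot 22 = 24 + - \frac{1}{31} \cdot 22 = 24 + \left(-1\right) \frac{1}{31} \cdot 22 = 24 - \frac{22}{31} = \frac{722}{31}$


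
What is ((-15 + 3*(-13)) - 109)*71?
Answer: -11573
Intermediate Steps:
((-15 + 3*(-13)) - 109)*71 = ((-15 - 39) - 109)*71 = (-54 - 109)*71 = -163*71 = -11573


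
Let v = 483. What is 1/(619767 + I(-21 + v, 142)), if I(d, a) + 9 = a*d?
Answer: 1/685362 ≈ 1.4591e-6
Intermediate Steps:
I(d, a) = -9 + a*d
1/(619767 + I(-21 + v, 142)) = 1/(619767 + (-9 + 142*(-21 + 483))) = 1/(619767 + (-9 + 142*462)) = 1/(619767 + (-9 + 65604)) = 1/(619767 + 65595) = 1/685362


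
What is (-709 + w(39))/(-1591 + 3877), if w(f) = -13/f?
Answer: -1064/3429 ≈ -0.31029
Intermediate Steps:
(-709 + w(39))/(-1591 + 3877) = (-709 - 13/39)/(-1591 + 3877) = (-709 - 13*1/39)/2286 = (-709 - ⅓)*(1/2286) = -2128/3*1/2286 = -1064/3429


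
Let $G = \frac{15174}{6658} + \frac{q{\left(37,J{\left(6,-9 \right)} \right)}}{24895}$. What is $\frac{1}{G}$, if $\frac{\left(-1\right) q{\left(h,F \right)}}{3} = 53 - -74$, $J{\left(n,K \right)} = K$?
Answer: $\frac{82875455}{187610016} \approx 0.44174$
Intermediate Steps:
$q{\left(h,F \right)} = -381$ ($q{\left(h,F \right)} = - 3 \left(53 - -74\right) = - 3 \left(53 + 74\right) = \left(-3\right) 127 = -381$)
$G = \frac{187610016}{82875455}$ ($G = \frac{15174}{6658} - \frac{381}{24895} = 15174 \cdot \frac{1}{6658} - \frac{381}{24895} = \frac{7587}{3329} - \frac{381}{24895} = \frac{187610016}{82875455} \approx 2.2638$)
$\frac{1}{G} = \frac{1}{\frac{187610016}{82875455}} = \frac{82875455}{187610016}$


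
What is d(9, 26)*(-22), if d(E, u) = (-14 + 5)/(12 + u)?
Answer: 99/19 ≈ 5.2105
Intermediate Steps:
d(E, u) = -9/(12 + u)
d(9, 26)*(-22) = -9/(12 + 26)*(-22) = -9/38*(-22) = 99/19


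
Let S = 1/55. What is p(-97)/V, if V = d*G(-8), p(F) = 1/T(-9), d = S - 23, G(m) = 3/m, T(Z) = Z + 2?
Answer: -55/3318 ≈ -0.016576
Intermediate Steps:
T(Z) = 2 + Z
S = 1/55 ≈ 0.018182
d = -1264/55 (d = 1/55 - 23 = -1264/55 ≈ -22.982)
p(F) = -⅐ (p(F) = 1/(2 - 9) = 1/(-7) = -⅐)
V = 474/55 (V = -3792/(55*(-8)) = -3792*(-1)/(55*8) = -1264/55*(-3/8) = 474/55 ≈ 8.6182)
p(-97)/V = -1/(7*474/55) = -⅐*55/474 = -55/3318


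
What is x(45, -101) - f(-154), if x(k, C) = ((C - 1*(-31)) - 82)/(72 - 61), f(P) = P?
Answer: 1542/11 ≈ 140.18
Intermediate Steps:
x(k, C) = -51/11 + C/11 (x(k, C) = ((C + 31) - 82)/11 = ((31 + C) - 82)*(1/11) = (-51 + C)*(1/11) = -51/11 + C/11)
x(45, -101) - f(-154) = (-51/11 + (1/11)*(-101)) - 1*(-154) = (-51/11 - 101/11) + 154 = -152/11 + 154 = 1542/11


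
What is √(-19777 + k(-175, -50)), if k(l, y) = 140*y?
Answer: I*√26777 ≈ 163.64*I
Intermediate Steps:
√(-19777 + k(-175, -50)) = √(-19777 + 140*(-50)) = √(-19777 - 7000) = √(-26777) = I*√26777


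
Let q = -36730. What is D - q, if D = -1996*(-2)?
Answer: 40722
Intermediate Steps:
D = 3992
D - q = 3992 - 1*(-36730) = 3992 + 36730 = 40722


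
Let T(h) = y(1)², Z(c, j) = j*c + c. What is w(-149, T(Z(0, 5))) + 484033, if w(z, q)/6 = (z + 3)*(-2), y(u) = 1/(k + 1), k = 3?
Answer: 485785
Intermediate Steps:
y(u) = ¼ (y(u) = 1/(3 + 1) = 1/4 = ¼)
Z(c, j) = c + c*j (Z(c, j) = c*j + c = c + c*j)
T(h) = 1/16 (T(h) = (¼)² = 1/16)
w(z, q) = -36 - 12*z (w(z, q) = 6*((z + 3)*(-2)) = 6*((3 + z)*(-2)) = 6*(-6 - 2*z) = -36 - 12*z)
w(-149, T(Z(0, 5))) + 484033 = (-36 - 12*(-149)) + 484033 = (-36 + 1788) + 484033 = 1752 + 484033 = 485785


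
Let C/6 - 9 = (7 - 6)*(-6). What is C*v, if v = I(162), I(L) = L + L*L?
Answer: 475308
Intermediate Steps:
I(L) = L + L²
v = 26406 (v = 162*(1 + 162) = 162*163 = 26406)
C = 18 (C = 54 + 6*((7 - 6)*(-6)) = 54 + 6*(1*(-6)) = 54 + 6*(-6) = 54 - 36 = 18)
C*v = 18*26406 = 475308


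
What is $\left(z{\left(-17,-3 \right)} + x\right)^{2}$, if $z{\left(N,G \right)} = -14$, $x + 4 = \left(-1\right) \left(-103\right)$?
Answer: $7225$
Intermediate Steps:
$x = 99$ ($x = -4 - -103 = -4 + 103 = 99$)
$\left(z{\left(-17,-3 \right)} + x\right)^{2} = \left(-14 + 99\right)^{2} = 85^{2} = 7225$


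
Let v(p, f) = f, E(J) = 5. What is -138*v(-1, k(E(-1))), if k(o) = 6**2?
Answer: -4968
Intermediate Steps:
k(o) = 36
-138*v(-1, k(E(-1))) = -138*36 = -4968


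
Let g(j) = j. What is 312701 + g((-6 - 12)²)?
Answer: 313025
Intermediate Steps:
312701 + g((-6 - 12)²) = 312701 + (-6 - 12)² = 312701 + (-18)² = 312701 + 324 = 313025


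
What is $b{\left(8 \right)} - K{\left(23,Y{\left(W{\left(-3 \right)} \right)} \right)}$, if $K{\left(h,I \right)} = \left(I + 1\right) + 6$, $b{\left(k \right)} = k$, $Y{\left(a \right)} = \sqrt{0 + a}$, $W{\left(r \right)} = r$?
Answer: $1 - i \sqrt{3} \approx 1.0 - 1.732 i$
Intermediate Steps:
$Y{\left(a \right)} = \sqrt{a}$
$K{\left(h,I \right)} = 7 + I$ ($K{\left(h,I \right)} = \left(1 + I\right) + 6 = 7 + I$)
$b{\left(8 \right)} - K{\left(23,Y{\left(W{\left(-3 \right)} \right)} \right)} = 8 - \left(7 + \sqrt{-3}\right) = 8 - \left(7 + i \sqrt{3}\right) = 1 - i \sqrt{3}$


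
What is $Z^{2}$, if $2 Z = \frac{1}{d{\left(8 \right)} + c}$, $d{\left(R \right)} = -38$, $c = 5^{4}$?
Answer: $\frac{1}{1378276} \approx 7.2554 \cdot 10^{-7}$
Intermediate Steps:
$c = 625$
$Z = \frac{1}{1174}$ ($Z = \frac{1}{2 \left(-38 + 625\right)} = \frac{1}{2 \cdot 587} = \frac{1}{2} \cdot \frac{1}{587} = \frac{1}{1174} \approx 0.00085179$)
$Z^{2} = \left(\frac{1}{1174}\right)^{2} = \frac{1}{1378276}$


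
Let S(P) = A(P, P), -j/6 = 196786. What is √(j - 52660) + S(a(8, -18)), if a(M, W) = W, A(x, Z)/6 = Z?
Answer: -108 + 4*I*√77086 ≈ -108.0 + 1110.6*I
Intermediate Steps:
A(x, Z) = 6*Z
j = -1180716 (j = -6*196786 = -1180716)
S(P) = 6*P
√(j - 52660) + S(a(8, -18)) = √(-1180716 - 52660) + 6*(-18) = √(-1233376) - 108 = 4*I*√77086 - 108 = -108 + 4*I*√77086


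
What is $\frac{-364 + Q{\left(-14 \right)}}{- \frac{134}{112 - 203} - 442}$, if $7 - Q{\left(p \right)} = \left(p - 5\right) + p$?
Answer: $\frac{7371}{10022} \approx 0.73548$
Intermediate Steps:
$Q{\left(p \right)} = 12 - 2 p$ ($Q{\left(p \right)} = 7 - \left(\left(p - 5\right) + p\right) = 7 - \left(\left(-5 + p\right) + p\right) = 7 - \left(-5 + 2 p\right) = 12 - 2 p$)
$\frac{-364 + Q{\left(-14 \right)}}{- \frac{134}{112 - 203} - 442} = \frac{-364 + \left(12 - -28\right)}{- \frac{134}{112 - 203} - 442} = \frac{-364 + \left(12 + 28\right)}{- \frac{134}{112 - 203} - 442} = \frac{-364 + 40}{- \frac{134}{-91} - 442} = - \frac{324}{\left(-134\right) \left(- \frac{1}{91}\right) - 442} = - \frac{324}{\frac{134}{91} - 442} = - \frac{324}{- \frac{40088}{91}} = \left(-324\right) \left(- \frac{91}{40088}\right) = \frac{7371}{10022}$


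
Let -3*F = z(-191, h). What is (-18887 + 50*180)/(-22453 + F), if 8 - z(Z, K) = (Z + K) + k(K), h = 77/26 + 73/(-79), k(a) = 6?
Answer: 60923694/138747623 ≈ 0.43910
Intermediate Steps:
h = 4185/2054 (h = 77*(1/26) + 73*(-1/79) = 77/26 - 73/79 = 4185/2054 ≈ 2.0375)
z(Z, K) = 2 - K - Z (z(Z, K) = 8 - ((Z + K) + 6) = 8 - ((K + Z) + 6) = 8 - (6 + K + Z) = 8 + (-6 - K - Z) = 2 - K - Z)
F = -392237/6162 (F = -(2 - 1*4185/2054 - 1*(-191))/3 = -(2 - 4185/2054 + 191)/3 = -1/3*392237/2054 = -392237/6162 ≈ -63.654)
(-18887 + 50*180)/(-22453 + F) = (-18887 + 50*180)/(-22453 - 392237/6162) = (-18887 + 9000)/(-138747623/6162) = -9887*(-6162/138747623) = 60923694/138747623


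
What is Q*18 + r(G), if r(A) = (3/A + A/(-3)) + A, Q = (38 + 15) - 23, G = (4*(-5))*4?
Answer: 116791/240 ≈ 486.63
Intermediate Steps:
G = -80 (G = -20*4 = -80)
Q = 30 (Q = 53 - 23 = 30)
r(A) = 3/A + 2*A/3 (r(A) = (3/A + A*(-⅓)) + A = (3/A - A/3) + A = 3/A + 2*A/3)
Q*18 + r(G) = 30*18 + (3/(-80) + (⅔)*(-80)) = 540 + (3*(-1/80) - 160/3) = 540 + (-3/80 - 160/3) = 540 - 12809/240 = 116791/240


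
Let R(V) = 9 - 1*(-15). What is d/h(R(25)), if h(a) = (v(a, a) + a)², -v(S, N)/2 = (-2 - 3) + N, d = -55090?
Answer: -3935/14 ≈ -281.07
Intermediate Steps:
R(V) = 24 (R(V) = 9 + 15 = 24)
v(S, N) = 10 - 2*N (v(S, N) = -2*((-2 - 3) + N) = -2*(-5 + N) = 10 - 2*N)
h(a) = (10 - a)² (h(a) = ((10 - 2*a) + a)² = (10 - a)²)
d/h(R(25)) = -55090/(10 - 1*24)² = -55090/(10 - 24)² = -55090/((-14)²) = -55090/196 = -55090*1/196 = -3935/14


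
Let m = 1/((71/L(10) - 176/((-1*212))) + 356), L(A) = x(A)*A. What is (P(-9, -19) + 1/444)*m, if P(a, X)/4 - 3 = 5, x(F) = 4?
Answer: 7530770/84386973 ≈ 0.089241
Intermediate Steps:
L(A) = 4*A
P(a, X) = 32 (P(a, X) = 12 + 4*5 = 12 + 20 = 32)
m = 2120/760243 (m = 1/((71/((4*10)) - 176/((-1*212))) + 356) = 1/((71/40 - 176/(-212)) + 356) = 1/((71*(1/40) - 176*(-1/212)) + 356) = 1/((71/40 + 44/53) + 356) = 1/(5523/2120 + 356) = 1/(760243/2120) = 2120/760243 ≈ 0.0027886)
(P(-9, -19) + 1/444)*m = (32 + 1/444)*(2120/760243) = (14209/444)*(2120/760243) = 7530770/84386973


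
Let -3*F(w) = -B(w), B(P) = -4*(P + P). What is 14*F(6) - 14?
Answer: -238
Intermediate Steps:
B(P) = -8*P
F(w) = -8*w/3 (F(w) = -(-1)*(-8*w)/3 = -8*w/3)
14*F(6) - 14 = 14*(-8/3*6) - 14 = 14*(-16) - 14 = -224 - 14 = -238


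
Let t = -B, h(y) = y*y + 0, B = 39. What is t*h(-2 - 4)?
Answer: -1404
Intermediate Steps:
h(y) = y² (h(y) = y² + 0 = y²)
t = -39 (t = -1*39 = -39)
t*h(-2 - 4) = -39*(-2 - 4)² = -39*(-6)² = -39*36 = -1404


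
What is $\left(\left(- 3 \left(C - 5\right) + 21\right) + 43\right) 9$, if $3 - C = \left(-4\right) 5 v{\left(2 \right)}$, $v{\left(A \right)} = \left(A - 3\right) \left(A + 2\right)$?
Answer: $2790$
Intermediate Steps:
$v{\left(A \right)} = \left(-3 + A\right) \left(2 + A\right)$
$C = -77$ ($C = 3 - \left(-4\right) 5 \left(-6 + 2^{2} - 2\right) = 3 - - 20 \left(-6 + 4 - 2\right) = 3 - \left(-20\right) \left(-4\right) = 3 - 80 = -77$)
$\left(\left(- 3 \left(C - 5\right) + 21\right) + 43\right) 9 = \left(\left(- 3 \left(-77 - 5\right) + 21\right) + 43\right) 9 = \left(\left(\left(-3\right) \left(-82\right) + 21\right) + 43\right) 9 = \left(\left(246 + 21\right) + 43\right) 9 = \left(267 + 43\right) 9 = 310 \cdot 9 = 2790$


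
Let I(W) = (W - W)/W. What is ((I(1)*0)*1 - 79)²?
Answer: 6241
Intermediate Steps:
I(W) = 0 (I(W) = 0/W = 0)
((I(1)*0)*1 - 79)² = ((0*0)*1 - 79)² = (0*1 - 79)² = (0 - 79)² = (-79)² = 6241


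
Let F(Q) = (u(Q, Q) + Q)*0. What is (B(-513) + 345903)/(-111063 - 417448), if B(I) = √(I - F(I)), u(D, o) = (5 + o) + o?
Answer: -345903/528511 - 3*I*√57/528511 ≈ -0.65449 - 4.2855e-5*I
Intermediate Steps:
u(D, o) = 5 + 2*o
F(Q) = 0 (F(Q) = ((5 + 2*Q) + Q)*0 = (5 + 3*Q)*0 = 0)
B(I) = √I (B(I) = √(I - 1*0) = √(I + 0) = √I)
(B(-513) + 345903)/(-111063 - 417448) = (√(-513) + 345903)/(-111063 - 417448) = (3*I*√57 + 345903)/(-528511) = (345903 + 3*I*√57)*(-1/528511) = -345903/528511 - 3*I*√57/528511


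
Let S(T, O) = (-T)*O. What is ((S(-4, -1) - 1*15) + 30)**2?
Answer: 121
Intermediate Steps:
S(T, O) = -O*T
((S(-4, -1) - 1*15) + 30)**2 = ((-1*(-1)*(-4) - 1*15) + 30)**2 = ((-4 - 15) + 30)**2 = (-19 + 30)**2 = 11**2 = 121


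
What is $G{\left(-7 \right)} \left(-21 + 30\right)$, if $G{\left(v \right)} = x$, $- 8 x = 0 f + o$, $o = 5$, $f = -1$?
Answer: $- \frac{45}{8} \approx -5.625$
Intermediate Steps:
$x = - \frac{5}{8}$ ($x = - \frac{0 \left(-1\right) + 5}{8} = - \frac{0 + 5}{8} = \left(- \frac{1}{8}\right) 5 = - \frac{5}{8} \approx -0.625$)
$G{\left(v \right)} = - \frac{5}{8}$
$G{\left(-7 \right)} \left(-21 + 30\right) = - \frac{5 \left(-21 + 30\right)}{8} = \left(- \frac{5}{8}\right) 9 = - \frac{45}{8}$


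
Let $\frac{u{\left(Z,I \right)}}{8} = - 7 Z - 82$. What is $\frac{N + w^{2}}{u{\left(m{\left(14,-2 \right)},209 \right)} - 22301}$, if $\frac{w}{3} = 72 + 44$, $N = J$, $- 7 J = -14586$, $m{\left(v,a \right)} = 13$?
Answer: $- \frac{287438}{55265} \approx -5.2011$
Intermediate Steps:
$J = \frac{14586}{7}$ ($J = \left(- \frac{1}{7}\right) \left(-14586\right) = \frac{14586}{7} \approx 2083.7$)
$N = \frac{14586}{7} \approx 2083.7$
$w = 348$ ($w = 3 \left(72 + 44\right) = 3 \cdot 116 = 348$)
$u{\left(Z,I \right)} = -656 - 56 Z$ ($u{\left(Z,I \right)} = 8 \left(- 7 Z - 82\right) = 8 \left(-82 - 7 Z\right) = -656 - 56 Z$)
$\frac{N + w^{2}}{u{\left(m{\left(14,-2 \right)},209 \right)} - 22301} = \frac{\frac{14586}{7} + 348^{2}}{\left(-656 - 728\right) - 22301} = \frac{\frac{14586}{7} + 121104}{\left(-656 - 728\right) - 22301} = \frac{862314}{7 \left(-1384 - 22301\right)} = \frac{862314}{7 \left(-23685\right)} = \frac{862314}{7} \left(- \frac{1}{23685}\right) = - \frac{287438}{55265}$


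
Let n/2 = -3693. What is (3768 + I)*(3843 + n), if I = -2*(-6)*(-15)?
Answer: -12712284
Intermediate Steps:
n = -7386 (n = 2*(-3693) = -7386)
I = -180 (I = 12*(-15) = -180)
(3768 + I)*(3843 + n) = (3768 - 180)*(3843 - 7386) = 3588*(-3543) = -12712284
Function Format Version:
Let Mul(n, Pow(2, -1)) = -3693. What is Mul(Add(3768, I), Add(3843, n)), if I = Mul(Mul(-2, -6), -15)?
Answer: -12712284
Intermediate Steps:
n = -7386 (n = Mul(2, -3693) = -7386)
I = -180 (I = Mul(12, -15) = -180)
Mul(Add(3768, I), Add(3843, n)) = Mul(Add(3768, -180), Add(3843, -7386)) = Mul(3588, -3543) = -12712284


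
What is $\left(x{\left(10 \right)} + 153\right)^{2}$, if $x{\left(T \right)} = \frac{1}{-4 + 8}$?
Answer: $\frac{375769}{16} \approx 23486.0$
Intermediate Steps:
$x{\left(T \right)} = \frac{1}{4}$
$\left(x{\left(10 \right)} + 153\right)^{2} = \left(\frac{1}{4} + 153\right)^{2} = \left(\frac{613}{4}\right)^{2} = \frac{375769}{16}$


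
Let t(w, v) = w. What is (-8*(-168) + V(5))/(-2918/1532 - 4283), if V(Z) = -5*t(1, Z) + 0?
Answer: -1025674/3282237 ≈ -0.31249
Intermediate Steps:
V(Z) = -5 (V(Z) = -5*1 + 0 = -5 + 0 = -5)
(-8*(-168) + V(5))/(-2918/1532 - 4283) = (-8*(-168) - 5)/(-2918/1532 - 4283) = (1344 - 5)/(-2918*1/1532 - 4283) = 1339/(-1459/766 - 4283) = 1339/(-3282237/766) = 1339*(-766/3282237) = -1025674/3282237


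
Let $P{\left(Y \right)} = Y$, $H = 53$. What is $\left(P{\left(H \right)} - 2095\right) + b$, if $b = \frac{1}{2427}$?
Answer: $- \frac{4955933}{2427} \approx -2042.0$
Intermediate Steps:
$b = \frac{1}{2427} \approx 0.00041203$
$\left(P{\left(H \right)} - 2095\right) + b = \left(53 - 2095\right) + \frac{1}{2427} = -2042 + \frac{1}{2427} = - \frac{4955933}{2427}$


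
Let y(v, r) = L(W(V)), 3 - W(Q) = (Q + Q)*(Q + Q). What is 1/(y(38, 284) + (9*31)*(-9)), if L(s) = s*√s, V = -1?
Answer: -2511/6305122 + I/6305122 ≈ -0.00039825 + 1.586e-7*I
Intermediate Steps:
W(Q) = 3 - 4*Q² (W(Q) = 3 - (Q + Q)*(Q + Q) = 3 - 2*Q*2*Q = 3 - 4*Q²)
L(s) = s^(3/2)
y(v, r) = -I (y(v, r) = (3 - 4*(-1)²)^(3/2) = (3 - 4*1)^(3/2) = (3 - 4)^(3/2) = (-1)^(3/2) = -I)
1/(y(38, 284) + (9*31)*(-9)) = 1/(-I + (9*31)*(-9)) = 1/(-I + 279*(-9)) = 1/(-I - 2511) = 1/(-2511 - I) = (-2511 + I)/6305122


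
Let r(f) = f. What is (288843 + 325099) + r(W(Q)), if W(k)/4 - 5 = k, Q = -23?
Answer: 613870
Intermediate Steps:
W(k) = 20 + 4*k
(288843 + 325099) + r(W(Q)) = (288843 + 325099) + (20 + 4*(-23)) = 613942 + (20 - 92) = 613942 - 72 = 613870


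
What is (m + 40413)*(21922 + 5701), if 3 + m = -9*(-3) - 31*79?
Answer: 1049342524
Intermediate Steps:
m = -2425 (m = -3 + (-9*(-3) - 31*79) = -3 + (27 - 2449) = -3 - 2422 = -2425)
(m + 40413)*(21922 + 5701) = (-2425 + 40413)*(21922 + 5701) = 37988*27623 = 1049342524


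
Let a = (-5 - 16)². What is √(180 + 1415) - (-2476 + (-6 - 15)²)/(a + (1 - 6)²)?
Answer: 2035/466 + √1595 ≈ 44.304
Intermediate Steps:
a = 441 (a = (-21)² = 441)
√(180 + 1415) - (-2476 + (-6 - 15)²)/(a + (1 - 6)²) = √(180 + 1415) - (-2476 + (-6 - 15)²)/(441 + (1 - 6)²) = √1595 - (-2476 + (-21)²)/(441 + (-5)²) = √1595 - (-2476 + 441)/(441 + 25) = √1595 - (-2035)/466 = √1595 - 1*(-2035/466) = √1595 + 2035/466 = 2035/466 + √1595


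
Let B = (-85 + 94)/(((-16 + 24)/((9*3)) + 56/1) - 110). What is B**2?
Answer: 59049/2102500 ≈ 0.028085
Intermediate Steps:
B = -243/1450 (B = 9/((8/27 + 56*1) - 110) = 9/((8*(1/27) + 56) - 110) = 9/((8/27 + 56) - 110) = 9/(1520/27 - 110) = 9/(-1450/27) = 9*(-27/1450) = -243/1450 ≈ -0.16759)
B**2 = (-243/1450)**2 = 59049/2102500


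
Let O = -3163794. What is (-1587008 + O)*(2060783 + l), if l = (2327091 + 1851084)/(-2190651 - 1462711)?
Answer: -616685399543981299/62989 ≈ -9.7904e+12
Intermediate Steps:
l = -144075/125978 (l = 4178175/(-3653362) = 4178175*(-1/3653362) = -144075/125978 ≈ -1.1437)
(-1587008 + O)*(2060783 + l) = (-1587008 - 3163794)*(2060783 - 144075/125978) = -4750802*259613176699/125978 = -616685399543981299/62989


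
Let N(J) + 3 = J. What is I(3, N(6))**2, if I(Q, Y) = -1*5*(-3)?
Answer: 225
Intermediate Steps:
N(J) = -3 + J
I(Q, Y) = 15 (I(Q, Y) = -5*(-3) = 15)
I(3, N(6))**2 = 15**2 = 225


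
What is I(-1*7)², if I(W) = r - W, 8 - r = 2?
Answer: 169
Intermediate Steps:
r = 6 (r = 8 - 1*2 = 8 - 2 = 6)
I(W) = 6 - W
I(-1*7)² = (6 - (-1)*7)² = (6 - 1*(-7))² = (6 + 7)² = 13² = 169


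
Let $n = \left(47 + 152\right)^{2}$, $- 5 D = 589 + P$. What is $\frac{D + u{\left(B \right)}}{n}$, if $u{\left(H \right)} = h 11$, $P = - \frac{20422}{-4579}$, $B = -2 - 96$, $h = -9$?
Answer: $- \frac{4984058}{906664895} \approx -0.0054971$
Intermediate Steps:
$B = -98$ ($B = -2 - 96 = -98$)
$P = \frac{20422}{4579}$ ($P = \left(-20422\right) \left(- \frac{1}{4579}\right) = \frac{20422}{4579} \approx 4.4599$)
$u{\left(H \right)} = -99$ ($u{\left(H \right)} = \left(-9\right) 11 = -99$)
$D = - \frac{2717453}{22895}$ ($D = - \frac{589 + \frac{20422}{4579}}{5} = \left(- \frac{1}{5}\right) \frac{2717453}{4579} = - \frac{2717453}{22895} \approx -118.69$)
$n = 39601$ ($n = 199^{2} = 39601$)
$\frac{D + u{\left(B \right)}}{n} = \frac{- \frac{2717453}{22895} - 99}{39601} = \left(- \frac{4984058}{22895}\right) \frac{1}{39601} = - \frac{4984058}{906664895}$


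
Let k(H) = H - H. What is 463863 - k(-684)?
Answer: 463863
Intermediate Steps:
k(H) = 0
463863 - k(-684) = 463863 - 1*0 = 463863 + 0 = 463863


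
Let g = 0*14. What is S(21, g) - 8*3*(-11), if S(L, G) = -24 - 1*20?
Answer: 220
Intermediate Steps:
g = 0
S(L, G) = -44 (S(L, G) = -24 - 20 = -44)
S(21, g) - 8*3*(-11) = -44 - 8*3*(-11) = -44 - 24*(-11) = -44 - 1*(-264) = -44 + 264 = 220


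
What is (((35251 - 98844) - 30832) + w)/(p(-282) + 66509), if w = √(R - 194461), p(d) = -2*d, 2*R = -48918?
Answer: -94425/67073 + 2*I*√54730/67073 ≈ -1.4078 + 0.0069758*I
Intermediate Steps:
R = -24459 (R = (½)*(-48918) = -24459)
w = 2*I*√54730 (w = √(-24459 - 194461) = √(-218920) = 2*I*√54730 ≈ 467.89*I)
(((35251 - 98844) - 30832) + w)/(p(-282) + 66509) = (((35251 - 98844) - 30832) + 2*I*√54730)/(-2*(-282) + 66509) = ((-63593 - 30832) + 2*I*√54730)/(564 + 66509) = (-94425 + 2*I*√54730)/67073 = (-94425 + 2*I*√54730)*(1/67073) = -94425/67073 + 2*I*√54730/67073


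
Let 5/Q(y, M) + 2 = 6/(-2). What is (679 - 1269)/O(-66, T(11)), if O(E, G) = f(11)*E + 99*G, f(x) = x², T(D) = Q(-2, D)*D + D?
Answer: 295/3993 ≈ 0.073879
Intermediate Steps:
Q(y, M) = -1 (Q(y, M) = 5/(-2 + 6/(-2)) = 5/(-2 + 6*(-½)) = 5/(-2 - 3) = 5/(-5) = 5*(-⅕) = -1)
T(D) = 0 (T(D) = -D + D = 0)
O(E, G) = 99*G + 121*E (O(E, G) = 11²*E + 99*G = 121*E + 99*G = 99*G + 121*E)
(679 - 1269)/O(-66, T(11)) = (679 - 1269)/(99*0 + 121*(-66)) = -590/(0 - 7986) = -590/(-7986) = -590*(-1/7986) = 295/3993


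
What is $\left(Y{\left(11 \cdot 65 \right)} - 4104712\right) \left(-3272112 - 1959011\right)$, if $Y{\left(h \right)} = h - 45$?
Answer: $21468748499166$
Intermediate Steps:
$Y{\left(h \right)} = -45 + h$
$\left(Y{\left(11 \cdot 65 \right)} - 4104712\right) \left(-3272112 - 1959011\right) = \left(\left(-45 + 11 \cdot 65\right) - 4104712\right) \left(-3272112 - 1959011\right) = \left(\left(-45 + 715\right) - 4104712\right) \left(-5231123\right) = \left(670 - 4104712\right) \left(-5231123\right) = \left(-4104042\right) \left(-5231123\right) = 21468748499166$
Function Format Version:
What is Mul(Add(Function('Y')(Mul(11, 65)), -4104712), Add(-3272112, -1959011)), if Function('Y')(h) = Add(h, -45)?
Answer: 21468748499166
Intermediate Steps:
Function('Y')(h) = Add(-45, h)
Mul(Add(Function('Y')(Mul(11, 65)), -4104712), Add(-3272112, -1959011)) = Mul(Add(Add(-45, Mul(11, 65)), -4104712), Add(-3272112, -1959011)) = Mul(Add(Add(-45, 715), -4104712), -5231123) = Mul(Add(670, -4104712), -5231123) = Mul(-4104042, -5231123) = 21468748499166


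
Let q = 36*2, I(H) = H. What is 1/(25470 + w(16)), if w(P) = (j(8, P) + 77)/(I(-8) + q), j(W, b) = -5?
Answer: 8/203769 ≈ 3.9260e-5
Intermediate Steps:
q = 72
w(P) = 9/8 (w(P) = (-5 + 77)/(-8 + 72) = 72/64 = 72*(1/64) = 9/8)
1/(25470 + w(16)) = 1/(25470 + 9/8) = 1/(203769/8) = 8/203769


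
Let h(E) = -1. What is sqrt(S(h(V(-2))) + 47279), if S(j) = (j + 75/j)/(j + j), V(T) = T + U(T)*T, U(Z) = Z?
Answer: sqrt(47317) ≈ 217.52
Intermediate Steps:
V(T) = T + T**2 (V(T) = T + T*T = T + T**2)
S(j) = (j + 75/j)/(2*j) (S(j) = (j + 75/j)/((2*j)) = (j + 75/j)*(1/(2*j)) = (j + 75/j)/(2*j))
sqrt(S(h(V(-2))) + 47279) = sqrt((1/2)*(75 + (-1)**2)/(-1)**2 + 47279) = sqrt((1/2)*1*(75 + 1) + 47279) = sqrt((1/2)*1*76 + 47279) = sqrt(38 + 47279) = sqrt(47317)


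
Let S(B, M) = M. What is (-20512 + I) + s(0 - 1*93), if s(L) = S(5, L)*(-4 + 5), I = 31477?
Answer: 10872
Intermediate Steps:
s(L) = L (s(L) = L*(-4 + 5) = L*1 = L)
(-20512 + I) + s(0 - 1*93) = (-20512 + 31477) + (0 - 1*93) = 10965 + (0 - 93) = 10965 - 93 = 10872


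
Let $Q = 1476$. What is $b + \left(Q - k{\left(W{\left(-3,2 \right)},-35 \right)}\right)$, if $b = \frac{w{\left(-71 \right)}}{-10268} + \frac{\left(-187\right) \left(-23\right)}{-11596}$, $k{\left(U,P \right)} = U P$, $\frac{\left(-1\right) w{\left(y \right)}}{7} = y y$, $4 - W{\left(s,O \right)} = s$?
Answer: $\frac{25660073159}{14883466} \approx 1724.1$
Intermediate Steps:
$W{\left(s,O \right)} = 4 - s$
$w{\left(y \right)} = - 7 y^{2}$ ($w{\left(y \right)} = - 7 y y = - 7 y^{2}$)
$k{\left(U,P \right)} = P U$
$b = \frac{45628173}{14883466}$ ($b = \frac{\left(-7\right) \left(-71\right)^{2}}{-10268} + \frac{\left(-187\right) \left(-23\right)}{-11596} = \left(-7\right) 5041 \left(- \frac{1}{10268}\right) + 4301 \left(- \frac{1}{11596}\right) = \left(-35287\right) \left(- \frac{1}{10268}\right) - \frac{4301}{11596} = \frac{35287}{10268} - \frac{4301}{11596} = \frac{45628173}{14883466} \approx 3.0657$)
$b + \left(Q - k{\left(W{\left(-3,2 \right)},-35 \right)}\right) = \frac{45628173}{14883466} + \left(1476 - - 35 \left(4 - -3\right)\right) = \frac{45628173}{14883466} + \left(1476 - - 35 \left(4 + 3\right)\right) = \frac{45628173}{14883466} + \left(1476 - \left(-35\right) 7\right) = \frac{45628173}{14883466} + \left(1476 - -245\right) = \frac{45628173}{14883466} + \left(1476 + 245\right) = \frac{45628173}{14883466} + 1721 = \frac{25660073159}{14883466}$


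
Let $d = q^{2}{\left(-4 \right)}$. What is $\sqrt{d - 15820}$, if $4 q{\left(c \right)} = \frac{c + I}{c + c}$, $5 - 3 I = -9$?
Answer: $\frac{i \sqrt{36449279}}{48} \approx 125.78 i$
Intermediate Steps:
$I = \frac{14}{3}$ ($I = \frac{5}{3} - -3 = \frac{5}{3} + 3 = \frac{14}{3} \approx 4.6667$)
$q{\left(c \right)} = \frac{\frac{14}{3} + c}{8 c}$ ($q{\left(c \right)} = \frac{\left(c + \frac{14}{3}\right) \frac{1}{c + c}}{4} = \frac{\left(\frac{14}{3} + c\right) \frac{1}{2 c}}{4} = \frac{\frac{1}{2} \frac{1}{c} \left(\frac{14}{3} + c\right)}{4} = \frac{\frac{14}{3} + c}{8 c}$)
$d = \frac{1}{2304}$ ($d = \left(\frac{14 + 3 \left(-4\right)}{24 \left(-4\right)}\right)^{2} = \left(\frac{1}{24} \left(- \frac{1}{4}\right) \left(14 - 12\right)\right)^{2} = \left(\frac{1}{24} \left(- \frac{1}{4}\right) 2\right)^{2} = \left(- \frac{1}{48}\right)^{2} = \frac{1}{2304} \approx 0.00043403$)
$\sqrt{d - 15820} = \sqrt{\frac{1}{2304} - 15820} = \sqrt{- \frac{36449279}{2304}} = \frac{i \sqrt{36449279}}{48}$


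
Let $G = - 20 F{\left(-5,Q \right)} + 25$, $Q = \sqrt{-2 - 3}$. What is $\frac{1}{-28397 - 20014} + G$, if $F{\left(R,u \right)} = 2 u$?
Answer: $\frac{1210274}{48411} - 40 i \sqrt{5} \approx 25.0 - 89.443 i$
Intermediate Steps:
$Q = i \sqrt{5}$ ($Q = \sqrt{-5} = i \sqrt{5} \approx 2.2361 i$)
$G = 25 - 40 i \sqrt{5}$ ($G = - 20 \cdot 2 i \sqrt{5} + 25 = - 40 i \sqrt{5} + 25 = 25 - 40 i \sqrt{5} \approx 25.0 - 89.443 i$)
$\frac{1}{-28397 - 20014} + G = \frac{1}{-28397 - 20014} + \left(25 - 40 i \sqrt{5}\right) = \frac{1}{-48411} + \left(25 - 40 i \sqrt{5}\right) = - \frac{1}{48411} + \left(25 - 40 i \sqrt{5}\right) = \frac{1210274}{48411} - 40 i \sqrt{5}$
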